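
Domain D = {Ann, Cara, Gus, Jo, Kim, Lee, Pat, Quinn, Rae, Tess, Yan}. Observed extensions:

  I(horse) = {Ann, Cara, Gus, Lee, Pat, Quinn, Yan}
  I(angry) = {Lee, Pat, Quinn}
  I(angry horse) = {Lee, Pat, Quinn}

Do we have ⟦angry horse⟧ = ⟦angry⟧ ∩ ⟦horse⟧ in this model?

yes

⟦angry⟧ ∩ ⟦horse⟧ = {Lee, Pat, Quinn} ∩ {Ann, Cara, Gus, Lee, Pat, Quinn, Yan} = {Lee, Pat, Quinn}
Observed ⟦angry horse⟧ = {Lee, Pat, Quinn}.
These coincide, so the modifier is intersective here.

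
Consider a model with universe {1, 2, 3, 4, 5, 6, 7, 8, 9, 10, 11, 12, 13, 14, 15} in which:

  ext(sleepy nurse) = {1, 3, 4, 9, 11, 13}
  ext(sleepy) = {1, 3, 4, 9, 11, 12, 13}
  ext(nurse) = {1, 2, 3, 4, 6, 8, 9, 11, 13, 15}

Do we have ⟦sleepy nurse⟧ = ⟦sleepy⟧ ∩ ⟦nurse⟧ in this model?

yes

⟦sleepy⟧ ∩ ⟦nurse⟧ = {1, 3, 4, 9, 11, 12, 13} ∩ {1, 2, 3, 4, 6, 8, 9, 11, 13, 15} = {1, 3, 4, 9, 11, 13}
Observed ⟦sleepy nurse⟧ = {1, 3, 4, 9, 11, 13}.
These coincide, so the modifier is intersective here.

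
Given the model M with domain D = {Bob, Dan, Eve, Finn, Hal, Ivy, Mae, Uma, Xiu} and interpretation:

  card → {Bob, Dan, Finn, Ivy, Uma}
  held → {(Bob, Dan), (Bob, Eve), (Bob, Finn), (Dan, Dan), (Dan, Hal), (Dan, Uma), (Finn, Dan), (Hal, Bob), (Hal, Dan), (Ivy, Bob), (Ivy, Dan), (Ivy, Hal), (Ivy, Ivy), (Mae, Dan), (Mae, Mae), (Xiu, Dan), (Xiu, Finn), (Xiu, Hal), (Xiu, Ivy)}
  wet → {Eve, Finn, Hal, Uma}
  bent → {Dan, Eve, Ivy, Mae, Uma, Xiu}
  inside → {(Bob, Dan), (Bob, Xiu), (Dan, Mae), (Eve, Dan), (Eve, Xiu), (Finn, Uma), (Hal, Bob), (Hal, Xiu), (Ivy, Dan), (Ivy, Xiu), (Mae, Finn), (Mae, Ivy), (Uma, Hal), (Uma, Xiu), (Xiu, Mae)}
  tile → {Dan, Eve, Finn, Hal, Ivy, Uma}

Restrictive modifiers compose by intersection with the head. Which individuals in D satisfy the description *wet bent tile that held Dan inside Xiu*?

{ }

⟦that held Dan⟧ = {x : ⟨x, Dan⟩ ∈ ⟦held⟧} = {Bob, Dan, Finn, Hal, Ivy, Mae, Xiu}
⟦inside Xiu⟧ = {x : ⟨x, Xiu⟩ ∈ ⟦inside⟧} = {Bob, Eve, Hal, Ivy, Uma}
⟦tile⟧ = {Dan, Eve, Finn, Hal, Ivy, Uma}
… ∩ ⟦that held Dan⟧ = {Dan, Eve, Finn, Hal, Ivy, Uma} ∩ {Bob, Dan, Finn, Hal, Ivy, Mae, Xiu} = {Dan, Finn, Hal, Ivy}
… ∩ ⟦inside Xiu⟧ = {Dan, Finn, Hal, Ivy} ∩ {Bob, Eve, Hal, Ivy, Uma} = {Hal, Ivy}
… ∩ ⟦wet⟧ = {Hal, Ivy} ∩ {Eve, Finn, Hal, Uma} = {Hal}
… ∩ ⟦bent⟧ = {Hal} ∩ {Dan, Eve, Ivy, Mae, Uma, Xiu} = ∅
So ⟦wet bent tile that held Dan inside Xiu⟧ = { }.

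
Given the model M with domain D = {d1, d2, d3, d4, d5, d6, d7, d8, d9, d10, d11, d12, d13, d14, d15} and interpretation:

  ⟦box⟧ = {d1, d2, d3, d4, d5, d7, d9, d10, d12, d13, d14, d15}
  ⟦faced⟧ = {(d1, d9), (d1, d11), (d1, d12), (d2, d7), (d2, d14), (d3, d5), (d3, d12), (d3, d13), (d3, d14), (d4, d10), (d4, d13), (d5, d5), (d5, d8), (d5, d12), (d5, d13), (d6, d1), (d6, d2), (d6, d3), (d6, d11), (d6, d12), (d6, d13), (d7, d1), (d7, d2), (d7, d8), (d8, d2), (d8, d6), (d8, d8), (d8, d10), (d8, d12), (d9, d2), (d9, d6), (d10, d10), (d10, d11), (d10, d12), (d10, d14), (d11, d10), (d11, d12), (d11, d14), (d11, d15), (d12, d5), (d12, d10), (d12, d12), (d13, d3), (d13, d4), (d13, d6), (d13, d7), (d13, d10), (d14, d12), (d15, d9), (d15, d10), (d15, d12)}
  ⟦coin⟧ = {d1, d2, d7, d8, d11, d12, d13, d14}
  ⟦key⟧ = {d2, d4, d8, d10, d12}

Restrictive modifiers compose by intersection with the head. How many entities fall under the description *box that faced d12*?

⟦that faced d12⟧ = {x : ⟨x, d12⟩ ∈ ⟦faced⟧} = {d1, d3, d5, d6, d8, d10, d11, d12, d14, d15}
⟦box⟧ = {d1, d2, d3, d4, d5, d7, d9, d10, d12, d13, d14, d15}
… ∩ ⟦that faced d12⟧ = {d1, d2, d3, d4, d5, d7, d9, d10, d12, d13, d14, d15} ∩ {d1, d3, d5, d6, d8, d10, d11, d12, d14, d15} = {d1, d3, d5, d10, d12, d14, d15}
⟦box that faced d12⟧ = {d1, d3, d5, d10, d12, d14, d15}, so the cardinality is 7.

7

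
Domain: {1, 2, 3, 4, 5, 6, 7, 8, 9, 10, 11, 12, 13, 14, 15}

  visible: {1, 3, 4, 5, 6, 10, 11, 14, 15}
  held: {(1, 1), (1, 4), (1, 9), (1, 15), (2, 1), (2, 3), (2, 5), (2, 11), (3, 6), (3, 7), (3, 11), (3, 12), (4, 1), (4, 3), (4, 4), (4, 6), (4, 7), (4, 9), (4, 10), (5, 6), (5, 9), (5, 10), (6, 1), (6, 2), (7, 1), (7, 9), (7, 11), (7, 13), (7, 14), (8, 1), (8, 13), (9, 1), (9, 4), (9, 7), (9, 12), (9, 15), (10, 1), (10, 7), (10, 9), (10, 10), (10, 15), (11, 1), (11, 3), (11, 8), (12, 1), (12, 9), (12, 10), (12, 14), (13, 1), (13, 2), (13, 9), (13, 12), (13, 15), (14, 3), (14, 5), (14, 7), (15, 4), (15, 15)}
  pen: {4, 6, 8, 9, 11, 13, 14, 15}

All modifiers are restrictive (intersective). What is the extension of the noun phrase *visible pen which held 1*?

{4, 6, 11}

⟦which held 1⟧ = {x : ⟨x, 1⟩ ∈ ⟦held⟧} = {1, 2, 4, 6, 7, 8, 9, 10, 11, 12, 13}
⟦pen⟧ = {4, 6, 8, 9, 11, 13, 14, 15}
… ∩ ⟦which held 1⟧ = {4, 6, 8, 9, 11, 13, 14, 15} ∩ {1, 2, 4, 6, 7, 8, 9, 10, 11, 12, 13} = {4, 6, 8, 9, 11, 13}
… ∩ ⟦visible⟧ = {4, 6, 8, 9, 11, 13} ∩ {1, 3, 4, 5, 6, 10, 11, 14, 15} = {4, 6, 11}
So ⟦visible pen which held 1⟧ = {4, 6, 11}.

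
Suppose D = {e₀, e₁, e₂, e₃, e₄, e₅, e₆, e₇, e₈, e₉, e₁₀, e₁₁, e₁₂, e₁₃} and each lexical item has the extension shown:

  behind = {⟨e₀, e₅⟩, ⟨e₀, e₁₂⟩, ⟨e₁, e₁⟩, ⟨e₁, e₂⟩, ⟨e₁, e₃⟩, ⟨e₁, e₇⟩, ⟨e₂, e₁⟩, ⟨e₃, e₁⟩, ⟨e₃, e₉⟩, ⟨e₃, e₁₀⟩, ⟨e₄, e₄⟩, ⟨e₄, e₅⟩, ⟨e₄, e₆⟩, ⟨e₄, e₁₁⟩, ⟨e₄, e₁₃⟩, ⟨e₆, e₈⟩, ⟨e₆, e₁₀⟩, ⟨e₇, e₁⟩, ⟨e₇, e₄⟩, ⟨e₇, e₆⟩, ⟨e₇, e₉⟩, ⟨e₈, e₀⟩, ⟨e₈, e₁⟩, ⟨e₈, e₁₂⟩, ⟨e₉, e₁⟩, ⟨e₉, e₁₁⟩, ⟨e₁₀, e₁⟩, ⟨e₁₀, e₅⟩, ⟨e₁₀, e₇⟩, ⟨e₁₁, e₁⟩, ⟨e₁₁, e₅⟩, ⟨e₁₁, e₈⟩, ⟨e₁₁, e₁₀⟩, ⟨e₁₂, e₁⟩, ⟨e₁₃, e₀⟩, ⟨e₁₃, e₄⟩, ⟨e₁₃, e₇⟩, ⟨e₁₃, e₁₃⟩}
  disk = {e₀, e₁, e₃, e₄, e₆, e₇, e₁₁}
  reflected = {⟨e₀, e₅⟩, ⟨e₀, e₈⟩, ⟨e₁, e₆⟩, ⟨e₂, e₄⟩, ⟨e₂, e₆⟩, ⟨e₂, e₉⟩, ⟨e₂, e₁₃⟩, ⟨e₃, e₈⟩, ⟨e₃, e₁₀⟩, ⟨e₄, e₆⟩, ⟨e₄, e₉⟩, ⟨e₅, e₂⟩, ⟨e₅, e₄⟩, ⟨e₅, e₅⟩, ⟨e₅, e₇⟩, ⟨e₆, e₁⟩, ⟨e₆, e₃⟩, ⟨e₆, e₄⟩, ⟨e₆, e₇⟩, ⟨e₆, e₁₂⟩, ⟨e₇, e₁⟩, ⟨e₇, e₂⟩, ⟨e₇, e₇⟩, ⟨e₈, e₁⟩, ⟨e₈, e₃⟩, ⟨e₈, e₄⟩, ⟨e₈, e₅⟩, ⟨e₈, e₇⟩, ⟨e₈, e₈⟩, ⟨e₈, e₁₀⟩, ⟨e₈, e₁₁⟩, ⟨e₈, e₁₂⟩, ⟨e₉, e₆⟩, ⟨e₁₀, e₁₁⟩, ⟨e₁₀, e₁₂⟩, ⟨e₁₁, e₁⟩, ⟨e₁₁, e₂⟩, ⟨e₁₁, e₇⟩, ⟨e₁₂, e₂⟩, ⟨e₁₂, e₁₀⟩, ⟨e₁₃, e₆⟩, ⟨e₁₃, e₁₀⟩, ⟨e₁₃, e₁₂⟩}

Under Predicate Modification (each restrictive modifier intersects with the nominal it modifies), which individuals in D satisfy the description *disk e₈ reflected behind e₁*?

⟦e₈ reflected⟧ = {x : ⟨e₈, x⟩ ∈ ⟦reflected⟧} = {e₁, e₃, e₄, e₅, e₇, e₈, e₁₀, e₁₁, e₁₂}
⟦behind e₁⟧ = {x : ⟨x, e₁⟩ ∈ ⟦behind⟧} = {e₁, e₂, e₃, e₇, e₈, e₉, e₁₀, e₁₁, e₁₂}
⟦disk⟧ = {e₀, e₁, e₃, e₄, e₆, e₇, e₁₁}
… ∩ ⟦e₈ reflected⟧ = {e₀, e₁, e₃, e₄, e₆, e₇, e₁₁} ∩ {e₁, e₃, e₄, e₅, e₇, e₈, e₁₀, e₁₁, e₁₂} = {e₁, e₃, e₄, e₇, e₁₁}
… ∩ ⟦behind e₁⟧ = {e₁, e₃, e₄, e₇, e₁₁} ∩ {e₁, e₂, e₃, e₇, e₈, e₉, e₁₀, e₁₁, e₁₂} = {e₁, e₃, e₇, e₁₁}
So ⟦disk e₈ reflected behind e₁⟧ = {e₁, e₃, e₇, e₁₁}.

{e₁, e₃, e₇, e₁₁}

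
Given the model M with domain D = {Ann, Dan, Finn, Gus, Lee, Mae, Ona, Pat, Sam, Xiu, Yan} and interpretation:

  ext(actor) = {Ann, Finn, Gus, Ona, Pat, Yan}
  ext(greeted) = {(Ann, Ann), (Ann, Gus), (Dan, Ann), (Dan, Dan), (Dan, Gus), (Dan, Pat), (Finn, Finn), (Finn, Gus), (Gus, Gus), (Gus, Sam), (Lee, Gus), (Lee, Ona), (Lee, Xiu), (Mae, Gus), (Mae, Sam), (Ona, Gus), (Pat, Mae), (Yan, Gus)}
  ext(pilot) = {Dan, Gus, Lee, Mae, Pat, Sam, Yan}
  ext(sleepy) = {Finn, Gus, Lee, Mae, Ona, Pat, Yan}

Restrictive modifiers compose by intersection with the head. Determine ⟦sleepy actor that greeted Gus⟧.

{Finn, Gus, Ona, Yan}

⟦that greeted Gus⟧ = {x : ⟨x, Gus⟩ ∈ ⟦greeted⟧} = {Ann, Dan, Finn, Gus, Lee, Mae, Ona, Yan}
⟦actor⟧ = {Ann, Finn, Gus, Ona, Pat, Yan}
… ∩ ⟦that greeted Gus⟧ = {Ann, Finn, Gus, Ona, Pat, Yan} ∩ {Ann, Dan, Finn, Gus, Lee, Mae, Ona, Yan} = {Ann, Finn, Gus, Ona, Yan}
… ∩ ⟦sleepy⟧ = {Ann, Finn, Gus, Ona, Yan} ∩ {Finn, Gus, Lee, Mae, Ona, Pat, Yan} = {Finn, Gus, Ona, Yan}
So ⟦sleepy actor that greeted Gus⟧ = {Finn, Gus, Ona, Yan}.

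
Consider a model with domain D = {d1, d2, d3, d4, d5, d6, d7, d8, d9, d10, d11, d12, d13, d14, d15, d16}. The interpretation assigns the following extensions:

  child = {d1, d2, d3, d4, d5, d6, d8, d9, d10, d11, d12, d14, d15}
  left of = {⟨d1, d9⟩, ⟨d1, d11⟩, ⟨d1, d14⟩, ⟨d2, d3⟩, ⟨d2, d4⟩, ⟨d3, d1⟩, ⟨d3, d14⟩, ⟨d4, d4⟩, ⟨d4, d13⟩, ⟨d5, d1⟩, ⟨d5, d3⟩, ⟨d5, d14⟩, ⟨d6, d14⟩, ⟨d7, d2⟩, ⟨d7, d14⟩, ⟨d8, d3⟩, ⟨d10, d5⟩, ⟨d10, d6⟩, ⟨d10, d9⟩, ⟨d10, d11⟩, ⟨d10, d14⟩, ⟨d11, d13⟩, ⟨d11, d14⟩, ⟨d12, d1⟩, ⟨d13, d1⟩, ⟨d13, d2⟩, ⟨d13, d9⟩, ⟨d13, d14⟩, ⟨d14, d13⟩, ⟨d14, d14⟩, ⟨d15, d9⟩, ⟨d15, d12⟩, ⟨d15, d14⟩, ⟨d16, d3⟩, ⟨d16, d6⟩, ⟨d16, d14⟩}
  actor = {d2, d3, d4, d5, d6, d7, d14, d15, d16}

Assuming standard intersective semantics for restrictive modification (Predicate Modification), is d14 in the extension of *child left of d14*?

yes

⟦left of d14⟧ = {x : ⟨x, d14⟩ ∈ ⟦left of⟧} = {d1, d3, d5, d6, d7, d10, d11, d13, d14, d15, d16}
⟦child⟧ = {d1, d2, d3, d4, d5, d6, d8, d9, d10, d11, d12, d14, d15}
… ∩ ⟦left of d14⟧ = {d1, d2, d3, d4, d5, d6, d8, d9, d10, d11, d12, d14, d15} ∩ {d1, d3, d5, d6, d7, d10, d11, d13, d14, d15, d16} = {d1, d3, d5, d6, d10, d11, d14, d15}
⟦child left of d14⟧ = {d1, d3, d5, d6, d10, d11, d14, d15}; d14 ∈ this set.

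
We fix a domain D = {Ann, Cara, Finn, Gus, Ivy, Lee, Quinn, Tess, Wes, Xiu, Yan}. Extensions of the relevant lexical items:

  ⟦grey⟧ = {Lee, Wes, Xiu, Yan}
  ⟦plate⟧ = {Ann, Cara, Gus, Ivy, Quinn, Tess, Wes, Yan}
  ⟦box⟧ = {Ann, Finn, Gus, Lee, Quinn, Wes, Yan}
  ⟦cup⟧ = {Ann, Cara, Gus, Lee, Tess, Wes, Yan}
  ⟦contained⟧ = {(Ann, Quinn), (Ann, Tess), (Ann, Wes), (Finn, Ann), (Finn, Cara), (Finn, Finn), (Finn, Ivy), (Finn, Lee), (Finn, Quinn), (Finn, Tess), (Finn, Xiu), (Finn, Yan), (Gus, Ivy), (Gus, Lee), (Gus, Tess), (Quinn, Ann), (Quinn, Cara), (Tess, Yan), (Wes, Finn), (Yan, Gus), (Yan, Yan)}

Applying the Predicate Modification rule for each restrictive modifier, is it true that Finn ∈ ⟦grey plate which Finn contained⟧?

⟦which Finn contained⟧ = {x : ⟨Finn, x⟩ ∈ ⟦contained⟧} = {Ann, Cara, Finn, Ivy, Lee, Quinn, Tess, Xiu, Yan}
⟦plate⟧ = {Ann, Cara, Gus, Ivy, Quinn, Tess, Wes, Yan}
… ∩ ⟦which Finn contained⟧ = {Ann, Cara, Gus, Ivy, Quinn, Tess, Wes, Yan} ∩ {Ann, Cara, Finn, Ivy, Lee, Quinn, Tess, Xiu, Yan} = {Ann, Cara, Ivy, Quinn, Tess, Yan}
… ∩ ⟦grey⟧ = {Ann, Cara, Ivy, Quinn, Tess, Yan} ∩ {Lee, Wes, Xiu, Yan} = {Yan}
⟦grey plate which Finn contained⟧ = {Yan}; Finn ∉ this set.

no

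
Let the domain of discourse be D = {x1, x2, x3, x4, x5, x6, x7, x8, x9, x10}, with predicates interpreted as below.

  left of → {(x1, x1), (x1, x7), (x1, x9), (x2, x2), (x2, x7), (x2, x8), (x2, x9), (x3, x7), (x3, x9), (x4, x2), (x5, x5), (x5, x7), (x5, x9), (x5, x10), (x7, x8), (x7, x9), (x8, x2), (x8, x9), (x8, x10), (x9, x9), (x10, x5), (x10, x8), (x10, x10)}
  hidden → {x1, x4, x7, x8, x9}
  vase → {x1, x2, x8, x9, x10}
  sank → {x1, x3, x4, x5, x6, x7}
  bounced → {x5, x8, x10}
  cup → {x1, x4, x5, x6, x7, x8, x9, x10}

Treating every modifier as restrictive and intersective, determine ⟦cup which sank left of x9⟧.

{x1, x5, x7}

⟦which sank⟧ = ⟦sank⟧ = {x1, x3, x4, x5, x6, x7}
⟦left of x9⟧ = {x : ⟨x, x9⟩ ∈ ⟦left of⟧} = {x1, x2, x3, x5, x7, x8, x9}
⟦cup⟧ = {x1, x4, x5, x6, x7, x8, x9, x10}
… ∩ ⟦which sank⟧ = {x1, x4, x5, x6, x7, x8, x9, x10} ∩ {x1, x3, x4, x5, x6, x7} = {x1, x4, x5, x6, x7}
… ∩ ⟦left of x9⟧ = {x1, x4, x5, x6, x7} ∩ {x1, x2, x3, x5, x7, x8, x9} = {x1, x5, x7}
So ⟦cup which sank left of x9⟧ = {x1, x5, x7}.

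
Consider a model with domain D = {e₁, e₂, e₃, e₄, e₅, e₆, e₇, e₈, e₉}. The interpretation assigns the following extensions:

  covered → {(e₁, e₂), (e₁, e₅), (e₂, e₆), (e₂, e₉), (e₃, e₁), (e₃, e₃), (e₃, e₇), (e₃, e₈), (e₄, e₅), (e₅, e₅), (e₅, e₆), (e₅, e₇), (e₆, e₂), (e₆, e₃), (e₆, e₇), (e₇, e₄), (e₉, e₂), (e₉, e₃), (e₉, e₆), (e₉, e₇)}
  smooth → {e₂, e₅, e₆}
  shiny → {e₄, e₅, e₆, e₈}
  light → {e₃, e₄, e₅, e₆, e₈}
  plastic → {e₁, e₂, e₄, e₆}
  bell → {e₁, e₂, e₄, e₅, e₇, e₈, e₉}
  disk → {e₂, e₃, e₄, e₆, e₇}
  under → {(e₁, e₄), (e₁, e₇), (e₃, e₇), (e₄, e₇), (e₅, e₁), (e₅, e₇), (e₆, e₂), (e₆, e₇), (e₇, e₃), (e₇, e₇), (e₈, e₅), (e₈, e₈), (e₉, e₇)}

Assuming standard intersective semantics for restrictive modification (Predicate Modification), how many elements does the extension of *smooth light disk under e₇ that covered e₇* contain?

⟦under e₇⟧ = {x : ⟨x, e₇⟩ ∈ ⟦under⟧} = {e₁, e₃, e₄, e₅, e₆, e₇, e₉}
⟦that covered e₇⟧ = {x : ⟨x, e₇⟩ ∈ ⟦covered⟧} = {e₃, e₅, e₆, e₉}
⟦disk⟧ = {e₂, e₃, e₄, e₆, e₇}
… ∩ ⟦under e₇⟧ = {e₂, e₃, e₄, e₆, e₇} ∩ {e₁, e₃, e₄, e₅, e₆, e₇, e₉} = {e₃, e₄, e₆, e₇}
… ∩ ⟦that covered e₇⟧ = {e₃, e₄, e₆, e₇} ∩ {e₃, e₅, e₆, e₉} = {e₃, e₆}
… ∩ ⟦smooth⟧ = {e₃, e₆} ∩ {e₂, e₅, e₆} = {e₆}
… ∩ ⟦light⟧ = {e₆} ∩ {e₃, e₄, e₅, e₆, e₈} = {e₆}
⟦smooth light disk under e₇ that covered e₇⟧ = {e₆}, so the cardinality is 1.

1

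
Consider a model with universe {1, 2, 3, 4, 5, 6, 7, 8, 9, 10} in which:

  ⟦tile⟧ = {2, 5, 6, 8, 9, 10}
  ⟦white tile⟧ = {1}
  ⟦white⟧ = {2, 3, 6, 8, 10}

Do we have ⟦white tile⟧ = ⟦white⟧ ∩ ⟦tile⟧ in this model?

⟦white⟧ ∩ ⟦tile⟧ = {2, 3, 6, 8, 10} ∩ {2, 5, 6, 8, 9, 10} = {2, 6, 8, 10}
Observed ⟦white tile⟧ = {1}.
These differ, so the modifier is not intersective in this model.

no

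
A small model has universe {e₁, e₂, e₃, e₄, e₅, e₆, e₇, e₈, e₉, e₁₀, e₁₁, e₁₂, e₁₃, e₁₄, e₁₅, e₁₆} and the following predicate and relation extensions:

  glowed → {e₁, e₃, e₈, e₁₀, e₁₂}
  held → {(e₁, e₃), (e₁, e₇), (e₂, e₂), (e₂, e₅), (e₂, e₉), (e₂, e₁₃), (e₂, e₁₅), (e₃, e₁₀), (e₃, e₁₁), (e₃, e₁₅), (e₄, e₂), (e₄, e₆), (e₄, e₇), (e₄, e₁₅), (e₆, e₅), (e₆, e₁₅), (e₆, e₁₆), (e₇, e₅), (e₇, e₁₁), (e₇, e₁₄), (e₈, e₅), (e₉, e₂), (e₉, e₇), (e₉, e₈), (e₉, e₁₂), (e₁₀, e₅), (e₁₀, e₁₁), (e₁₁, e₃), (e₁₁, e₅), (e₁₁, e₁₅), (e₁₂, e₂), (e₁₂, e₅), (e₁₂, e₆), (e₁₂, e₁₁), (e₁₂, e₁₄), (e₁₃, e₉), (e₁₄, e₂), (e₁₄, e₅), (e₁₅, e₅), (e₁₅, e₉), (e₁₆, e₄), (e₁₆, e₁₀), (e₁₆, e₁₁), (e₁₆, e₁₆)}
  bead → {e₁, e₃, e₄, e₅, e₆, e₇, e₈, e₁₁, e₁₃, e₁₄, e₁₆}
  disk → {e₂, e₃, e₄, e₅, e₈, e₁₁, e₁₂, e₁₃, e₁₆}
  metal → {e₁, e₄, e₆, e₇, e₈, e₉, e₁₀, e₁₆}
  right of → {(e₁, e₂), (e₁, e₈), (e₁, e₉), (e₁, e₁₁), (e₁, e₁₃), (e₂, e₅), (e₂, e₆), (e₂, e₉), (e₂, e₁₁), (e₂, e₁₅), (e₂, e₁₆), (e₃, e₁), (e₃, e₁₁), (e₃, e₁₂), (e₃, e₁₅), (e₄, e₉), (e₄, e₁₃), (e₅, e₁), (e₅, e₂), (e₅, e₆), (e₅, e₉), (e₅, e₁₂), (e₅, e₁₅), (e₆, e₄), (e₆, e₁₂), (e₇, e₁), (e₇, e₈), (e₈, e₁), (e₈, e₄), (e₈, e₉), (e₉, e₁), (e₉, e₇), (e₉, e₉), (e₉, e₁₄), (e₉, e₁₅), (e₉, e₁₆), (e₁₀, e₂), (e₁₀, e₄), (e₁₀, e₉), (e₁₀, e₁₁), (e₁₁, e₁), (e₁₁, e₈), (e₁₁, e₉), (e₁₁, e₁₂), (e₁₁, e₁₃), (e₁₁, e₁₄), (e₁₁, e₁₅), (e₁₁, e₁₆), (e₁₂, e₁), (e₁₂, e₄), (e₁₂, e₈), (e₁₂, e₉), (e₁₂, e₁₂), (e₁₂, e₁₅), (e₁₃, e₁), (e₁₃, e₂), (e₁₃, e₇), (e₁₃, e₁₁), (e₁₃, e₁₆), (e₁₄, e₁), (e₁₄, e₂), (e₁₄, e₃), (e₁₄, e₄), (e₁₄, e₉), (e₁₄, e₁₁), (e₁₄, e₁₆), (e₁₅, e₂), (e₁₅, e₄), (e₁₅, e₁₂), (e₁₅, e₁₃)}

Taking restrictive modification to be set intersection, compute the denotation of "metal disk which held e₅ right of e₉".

⟦which held e₅⟧ = {x : ⟨x, e₅⟩ ∈ ⟦held⟧} = {e₂, e₆, e₇, e₈, e₁₀, e₁₁, e₁₂, e₁₄, e₁₅}
⟦right of e₉⟧ = {x : ⟨x, e₉⟩ ∈ ⟦right of⟧} = {e₁, e₂, e₄, e₅, e₈, e₉, e₁₀, e₁₁, e₁₂, e₁₄}
⟦disk⟧ = {e₂, e₃, e₄, e₅, e₈, e₁₁, e₁₂, e₁₃, e₁₆}
… ∩ ⟦which held e₅⟧ = {e₂, e₃, e₄, e₅, e₈, e₁₁, e₁₂, e₁₃, e₁₆} ∩ {e₂, e₆, e₇, e₈, e₁₀, e₁₁, e₁₂, e₁₄, e₁₅} = {e₂, e₈, e₁₁, e₁₂}
… ∩ ⟦right of e₉⟧ = {e₂, e₈, e₁₁, e₁₂} ∩ {e₁, e₂, e₄, e₅, e₈, e₉, e₁₀, e₁₁, e₁₂, e₁₄} = {e₂, e₈, e₁₁, e₁₂}
… ∩ ⟦metal⟧ = {e₂, e₈, e₁₁, e₁₂} ∩ {e₁, e₄, e₆, e₇, e₈, e₉, e₁₀, e₁₆} = {e₈}
So ⟦metal disk which held e₅ right of e₉⟧ = {e₈}.

{e₈}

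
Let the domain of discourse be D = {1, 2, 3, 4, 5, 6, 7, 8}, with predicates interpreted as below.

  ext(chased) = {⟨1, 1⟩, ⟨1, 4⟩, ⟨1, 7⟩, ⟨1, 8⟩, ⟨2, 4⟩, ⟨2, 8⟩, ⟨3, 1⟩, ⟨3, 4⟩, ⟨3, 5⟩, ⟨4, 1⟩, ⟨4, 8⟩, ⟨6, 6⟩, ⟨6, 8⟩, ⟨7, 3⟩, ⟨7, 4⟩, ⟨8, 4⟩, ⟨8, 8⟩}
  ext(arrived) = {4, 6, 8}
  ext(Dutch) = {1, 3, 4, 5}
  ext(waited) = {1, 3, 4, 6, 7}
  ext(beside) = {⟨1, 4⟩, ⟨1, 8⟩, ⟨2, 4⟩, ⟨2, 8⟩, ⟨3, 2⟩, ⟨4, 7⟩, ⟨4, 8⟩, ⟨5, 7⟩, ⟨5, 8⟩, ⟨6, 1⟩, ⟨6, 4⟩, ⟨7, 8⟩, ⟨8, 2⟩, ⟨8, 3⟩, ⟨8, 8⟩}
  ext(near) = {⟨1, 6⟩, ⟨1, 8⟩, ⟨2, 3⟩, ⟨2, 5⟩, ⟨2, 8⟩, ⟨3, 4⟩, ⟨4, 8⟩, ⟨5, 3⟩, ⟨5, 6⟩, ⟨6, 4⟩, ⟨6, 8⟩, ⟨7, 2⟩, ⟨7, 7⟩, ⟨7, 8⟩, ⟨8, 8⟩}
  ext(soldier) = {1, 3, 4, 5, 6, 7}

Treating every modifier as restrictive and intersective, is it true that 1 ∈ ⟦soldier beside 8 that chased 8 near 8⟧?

yes

⟦beside 8⟧ = {x : ⟨x, 8⟩ ∈ ⟦beside⟧} = {1, 2, 4, 5, 7, 8}
⟦that chased 8⟧ = {x : ⟨x, 8⟩ ∈ ⟦chased⟧} = {1, 2, 4, 6, 8}
⟦near 8⟧ = {x : ⟨x, 8⟩ ∈ ⟦near⟧} = {1, 2, 4, 6, 7, 8}
⟦soldier⟧ = {1, 3, 4, 5, 6, 7}
… ∩ ⟦beside 8⟧ = {1, 3, 4, 5, 6, 7} ∩ {1, 2, 4, 5, 7, 8} = {1, 4, 5, 7}
… ∩ ⟦that chased 8⟧ = {1, 4, 5, 7} ∩ {1, 2, 4, 6, 8} = {1, 4}
… ∩ ⟦near 8⟧ = {1, 4} ∩ {1, 2, 4, 6, 7, 8} = {1, 4}
⟦soldier beside 8 that chased 8 near 8⟧ = {1, 4}; 1 ∈ this set.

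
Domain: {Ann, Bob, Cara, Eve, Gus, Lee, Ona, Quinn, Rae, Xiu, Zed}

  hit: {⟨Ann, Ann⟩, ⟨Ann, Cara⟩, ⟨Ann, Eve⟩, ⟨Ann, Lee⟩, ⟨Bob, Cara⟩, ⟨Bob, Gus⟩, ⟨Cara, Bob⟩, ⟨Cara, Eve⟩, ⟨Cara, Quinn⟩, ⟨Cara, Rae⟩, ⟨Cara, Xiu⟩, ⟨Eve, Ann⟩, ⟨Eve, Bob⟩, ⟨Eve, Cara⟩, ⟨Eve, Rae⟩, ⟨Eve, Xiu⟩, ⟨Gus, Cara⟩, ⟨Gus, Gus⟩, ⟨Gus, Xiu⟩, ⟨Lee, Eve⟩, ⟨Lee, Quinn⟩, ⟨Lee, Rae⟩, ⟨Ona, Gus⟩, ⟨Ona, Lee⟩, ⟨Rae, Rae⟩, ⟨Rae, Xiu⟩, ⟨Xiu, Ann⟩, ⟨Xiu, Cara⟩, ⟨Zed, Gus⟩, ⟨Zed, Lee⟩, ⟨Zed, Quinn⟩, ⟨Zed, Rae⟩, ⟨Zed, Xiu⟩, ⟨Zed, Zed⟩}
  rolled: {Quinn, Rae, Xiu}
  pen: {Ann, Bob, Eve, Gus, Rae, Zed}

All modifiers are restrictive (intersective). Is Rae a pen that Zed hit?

⟦that Zed hit⟧ = {x : ⟨Zed, x⟩ ∈ ⟦hit⟧} = {Gus, Lee, Quinn, Rae, Xiu, Zed}
⟦pen⟧ = {Ann, Bob, Eve, Gus, Rae, Zed}
… ∩ ⟦that Zed hit⟧ = {Ann, Bob, Eve, Gus, Rae, Zed} ∩ {Gus, Lee, Quinn, Rae, Xiu, Zed} = {Gus, Rae, Zed}
⟦pen that Zed hit⟧ = {Gus, Rae, Zed}; Rae ∈ this set.

yes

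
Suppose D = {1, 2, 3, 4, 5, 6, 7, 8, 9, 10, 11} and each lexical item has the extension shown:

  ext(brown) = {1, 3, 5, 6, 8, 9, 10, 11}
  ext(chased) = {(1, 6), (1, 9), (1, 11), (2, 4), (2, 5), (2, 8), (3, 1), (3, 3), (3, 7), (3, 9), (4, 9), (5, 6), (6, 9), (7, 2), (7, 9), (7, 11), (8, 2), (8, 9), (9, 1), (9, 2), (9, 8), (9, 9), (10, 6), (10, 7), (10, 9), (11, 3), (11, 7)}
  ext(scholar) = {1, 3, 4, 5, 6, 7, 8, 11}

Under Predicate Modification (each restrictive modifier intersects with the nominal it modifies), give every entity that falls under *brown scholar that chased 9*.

⟦that chased 9⟧ = {x : ⟨x, 9⟩ ∈ ⟦chased⟧} = {1, 3, 4, 6, 7, 8, 9, 10}
⟦scholar⟧ = {1, 3, 4, 5, 6, 7, 8, 11}
… ∩ ⟦that chased 9⟧ = {1, 3, 4, 5, 6, 7, 8, 11} ∩ {1, 3, 4, 6, 7, 8, 9, 10} = {1, 3, 4, 6, 7, 8}
… ∩ ⟦brown⟧ = {1, 3, 4, 6, 7, 8} ∩ {1, 3, 5, 6, 8, 9, 10, 11} = {1, 3, 6, 8}
So ⟦brown scholar that chased 9⟧ = {1, 3, 6, 8}.

{1, 3, 6, 8}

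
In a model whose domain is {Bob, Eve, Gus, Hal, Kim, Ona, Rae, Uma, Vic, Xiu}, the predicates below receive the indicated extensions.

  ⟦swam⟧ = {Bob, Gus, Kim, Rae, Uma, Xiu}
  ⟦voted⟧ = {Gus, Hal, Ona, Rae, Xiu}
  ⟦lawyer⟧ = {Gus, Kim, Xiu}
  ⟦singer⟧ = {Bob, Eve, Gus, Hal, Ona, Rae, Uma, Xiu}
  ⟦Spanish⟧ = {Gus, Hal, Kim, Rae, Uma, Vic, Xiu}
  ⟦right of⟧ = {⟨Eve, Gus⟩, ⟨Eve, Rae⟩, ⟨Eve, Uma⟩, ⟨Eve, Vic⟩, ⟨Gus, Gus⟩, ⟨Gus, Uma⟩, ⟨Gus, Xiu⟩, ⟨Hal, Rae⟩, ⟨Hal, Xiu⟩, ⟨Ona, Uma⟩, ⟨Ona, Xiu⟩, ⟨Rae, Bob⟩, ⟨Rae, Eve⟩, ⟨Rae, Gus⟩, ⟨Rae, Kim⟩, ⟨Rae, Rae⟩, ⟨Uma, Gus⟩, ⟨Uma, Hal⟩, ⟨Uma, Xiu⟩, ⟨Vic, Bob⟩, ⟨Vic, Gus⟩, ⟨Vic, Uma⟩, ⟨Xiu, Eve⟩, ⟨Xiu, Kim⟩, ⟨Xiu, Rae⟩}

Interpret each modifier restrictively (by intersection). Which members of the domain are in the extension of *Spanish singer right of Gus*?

⟦right of Gus⟧ = {x : ⟨x, Gus⟩ ∈ ⟦right of⟧} = {Eve, Gus, Rae, Uma, Vic}
⟦singer⟧ = {Bob, Eve, Gus, Hal, Ona, Rae, Uma, Xiu}
… ∩ ⟦right of Gus⟧ = {Bob, Eve, Gus, Hal, Ona, Rae, Uma, Xiu} ∩ {Eve, Gus, Rae, Uma, Vic} = {Eve, Gus, Rae, Uma}
… ∩ ⟦Spanish⟧ = {Eve, Gus, Rae, Uma} ∩ {Gus, Hal, Kim, Rae, Uma, Vic, Xiu} = {Gus, Rae, Uma}
So ⟦Spanish singer right of Gus⟧ = {Gus, Rae, Uma}.

{Gus, Rae, Uma}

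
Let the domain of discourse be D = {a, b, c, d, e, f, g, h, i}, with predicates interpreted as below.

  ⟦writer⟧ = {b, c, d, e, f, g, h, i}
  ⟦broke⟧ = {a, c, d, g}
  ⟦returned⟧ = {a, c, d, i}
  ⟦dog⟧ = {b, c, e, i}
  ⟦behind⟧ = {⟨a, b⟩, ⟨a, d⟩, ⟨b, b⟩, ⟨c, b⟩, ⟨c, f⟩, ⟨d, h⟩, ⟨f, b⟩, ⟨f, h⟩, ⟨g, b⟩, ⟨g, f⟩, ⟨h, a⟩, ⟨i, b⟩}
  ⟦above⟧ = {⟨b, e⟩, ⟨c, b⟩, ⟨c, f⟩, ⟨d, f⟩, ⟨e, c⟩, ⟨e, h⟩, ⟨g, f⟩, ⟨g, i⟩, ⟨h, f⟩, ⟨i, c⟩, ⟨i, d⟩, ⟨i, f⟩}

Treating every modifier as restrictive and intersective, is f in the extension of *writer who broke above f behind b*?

⟦who broke⟧ = ⟦broke⟧ = {a, c, d, g}
⟦above f⟧ = {x : ⟨x, f⟩ ∈ ⟦above⟧} = {c, d, g, h, i}
⟦behind b⟧ = {x : ⟨x, b⟩ ∈ ⟦behind⟧} = {a, b, c, f, g, i}
⟦writer⟧ = {b, c, d, e, f, g, h, i}
… ∩ ⟦who broke⟧ = {b, c, d, e, f, g, h, i} ∩ {a, c, d, g} = {c, d, g}
… ∩ ⟦above f⟧ = {c, d, g} ∩ {c, d, g, h, i} = {c, d, g}
… ∩ ⟦behind b⟧ = {c, d, g} ∩ {a, b, c, f, g, i} = {c, g}
⟦writer who broke above f behind b⟧ = {c, g}; f ∉ this set.

no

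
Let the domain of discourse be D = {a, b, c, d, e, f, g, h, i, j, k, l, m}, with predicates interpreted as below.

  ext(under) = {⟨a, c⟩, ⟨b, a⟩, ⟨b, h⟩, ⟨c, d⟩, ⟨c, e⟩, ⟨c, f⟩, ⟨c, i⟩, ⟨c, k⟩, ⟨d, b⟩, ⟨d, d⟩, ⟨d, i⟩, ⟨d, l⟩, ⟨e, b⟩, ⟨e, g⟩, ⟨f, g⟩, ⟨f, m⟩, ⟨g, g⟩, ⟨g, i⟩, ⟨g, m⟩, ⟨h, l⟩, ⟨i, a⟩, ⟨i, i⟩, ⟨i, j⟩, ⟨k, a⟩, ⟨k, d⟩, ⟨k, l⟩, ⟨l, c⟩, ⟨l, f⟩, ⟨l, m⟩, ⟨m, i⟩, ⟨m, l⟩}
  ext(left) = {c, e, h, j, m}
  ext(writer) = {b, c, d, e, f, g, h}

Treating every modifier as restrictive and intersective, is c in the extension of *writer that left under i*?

⟦that left⟧ = ⟦left⟧ = {c, e, h, j, m}
⟦under i⟧ = {x : ⟨x, i⟩ ∈ ⟦under⟧} = {c, d, g, i, m}
⟦writer⟧ = {b, c, d, e, f, g, h}
… ∩ ⟦that left⟧ = {b, c, d, e, f, g, h} ∩ {c, e, h, j, m} = {c, e, h}
… ∩ ⟦under i⟧ = {c, e, h} ∩ {c, d, g, i, m} = {c}
⟦writer that left under i⟧ = {c}; c ∈ this set.

yes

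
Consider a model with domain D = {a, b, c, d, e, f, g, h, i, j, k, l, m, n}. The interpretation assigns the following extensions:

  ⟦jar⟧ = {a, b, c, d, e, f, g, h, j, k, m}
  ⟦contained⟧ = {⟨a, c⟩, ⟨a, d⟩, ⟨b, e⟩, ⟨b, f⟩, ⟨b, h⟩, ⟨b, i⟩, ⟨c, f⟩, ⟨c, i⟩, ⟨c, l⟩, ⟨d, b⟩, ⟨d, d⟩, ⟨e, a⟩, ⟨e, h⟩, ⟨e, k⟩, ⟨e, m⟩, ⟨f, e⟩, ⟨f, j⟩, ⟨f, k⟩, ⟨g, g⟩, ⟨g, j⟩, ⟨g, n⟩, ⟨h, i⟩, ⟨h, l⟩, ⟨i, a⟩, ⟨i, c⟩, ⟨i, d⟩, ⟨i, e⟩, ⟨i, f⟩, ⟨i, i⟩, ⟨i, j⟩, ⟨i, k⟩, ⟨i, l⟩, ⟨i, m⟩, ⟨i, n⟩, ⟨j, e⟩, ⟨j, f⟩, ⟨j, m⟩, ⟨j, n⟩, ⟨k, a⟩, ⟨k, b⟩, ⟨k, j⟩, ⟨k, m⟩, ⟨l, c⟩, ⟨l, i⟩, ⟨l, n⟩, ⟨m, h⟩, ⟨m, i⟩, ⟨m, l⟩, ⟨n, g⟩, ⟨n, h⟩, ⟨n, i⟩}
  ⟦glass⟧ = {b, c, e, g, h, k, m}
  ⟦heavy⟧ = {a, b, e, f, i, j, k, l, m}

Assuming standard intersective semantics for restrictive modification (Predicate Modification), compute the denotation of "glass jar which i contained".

{c, e, k, m}

⟦which i contained⟧ = {x : ⟨i, x⟩ ∈ ⟦contained⟧} = {a, c, d, e, f, i, j, k, l, m, n}
⟦jar⟧ = {a, b, c, d, e, f, g, h, j, k, m}
… ∩ ⟦which i contained⟧ = {a, b, c, d, e, f, g, h, j, k, m} ∩ {a, c, d, e, f, i, j, k, l, m, n} = {a, c, d, e, f, j, k, m}
… ∩ ⟦glass⟧ = {a, c, d, e, f, j, k, m} ∩ {b, c, e, g, h, k, m} = {c, e, k, m}
So ⟦glass jar which i contained⟧ = {c, e, k, m}.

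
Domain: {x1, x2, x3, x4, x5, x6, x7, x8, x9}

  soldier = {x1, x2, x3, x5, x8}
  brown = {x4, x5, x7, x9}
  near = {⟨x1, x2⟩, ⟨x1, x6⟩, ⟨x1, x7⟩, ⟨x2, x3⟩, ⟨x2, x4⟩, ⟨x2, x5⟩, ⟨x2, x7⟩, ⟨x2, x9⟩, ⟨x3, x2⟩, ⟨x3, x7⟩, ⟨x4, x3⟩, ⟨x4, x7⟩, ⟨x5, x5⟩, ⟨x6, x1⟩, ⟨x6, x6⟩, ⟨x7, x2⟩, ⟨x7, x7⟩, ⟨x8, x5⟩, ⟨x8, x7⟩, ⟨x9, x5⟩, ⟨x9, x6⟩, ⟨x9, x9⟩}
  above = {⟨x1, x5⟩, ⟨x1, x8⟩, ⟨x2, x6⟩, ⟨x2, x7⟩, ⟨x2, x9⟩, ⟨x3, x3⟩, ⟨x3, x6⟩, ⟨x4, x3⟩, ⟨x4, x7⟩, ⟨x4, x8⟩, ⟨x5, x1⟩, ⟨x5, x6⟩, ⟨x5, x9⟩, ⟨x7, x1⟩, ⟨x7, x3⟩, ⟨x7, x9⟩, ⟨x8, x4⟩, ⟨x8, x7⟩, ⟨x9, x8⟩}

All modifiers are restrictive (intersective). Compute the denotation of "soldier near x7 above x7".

{x2, x8}

⟦near x7⟧ = {x : ⟨x, x7⟩ ∈ ⟦near⟧} = {x1, x2, x3, x4, x7, x8}
⟦above x7⟧ = {x : ⟨x, x7⟩ ∈ ⟦above⟧} = {x2, x4, x8}
⟦soldier⟧ = {x1, x2, x3, x5, x8}
… ∩ ⟦near x7⟧ = {x1, x2, x3, x5, x8} ∩ {x1, x2, x3, x4, x7, x8} = {x1, x2, x3, x8}
… ∩ ⟦above x7⟧ = {x1, x2, x3, x8} ∩ {x2, x4, x8} = {x2, x8}
So ⟦soldier near x7 above x7⟧ = {x2, x8}.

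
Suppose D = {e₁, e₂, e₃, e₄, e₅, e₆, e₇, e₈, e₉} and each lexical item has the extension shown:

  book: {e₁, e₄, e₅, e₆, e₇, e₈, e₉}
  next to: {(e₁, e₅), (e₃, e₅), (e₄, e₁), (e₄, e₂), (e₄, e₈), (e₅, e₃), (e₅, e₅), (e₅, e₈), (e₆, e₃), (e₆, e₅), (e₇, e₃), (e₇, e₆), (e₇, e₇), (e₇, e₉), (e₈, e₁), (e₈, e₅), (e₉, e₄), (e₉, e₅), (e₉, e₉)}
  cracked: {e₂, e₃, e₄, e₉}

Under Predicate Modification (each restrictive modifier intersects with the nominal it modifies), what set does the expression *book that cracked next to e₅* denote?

⟦that cracked⟧ = ⟦cracked⟧ = {e₂, e₃, e₄, e₉}
⟦next to e₅⟧ = {x : ⟨x, e₅⟩ ∈ ⟦next to⟧} = {e₁, e₃, e₅, e₆, e₈, e₉}
⟦book⟧ = {e₁, e₄, e₅, e₆, e₇, e₈, e₉}
… ∩ ⟦that cracked⟧ = {e₁, e₄, e₅, e₆, e₇, e₈, e₉} ∩ {e₂, e₃, e₄, e₉} = {e₄, e₉}
… ∩ ⟦next to e₅⟧ = {e₄, e₉} ∩ {e₁, e₃, e₅, e₆, e₈, e₉} = {e₉}
So ⟦book that cracked next to e₅⟧ = {e₉}.

{e₉}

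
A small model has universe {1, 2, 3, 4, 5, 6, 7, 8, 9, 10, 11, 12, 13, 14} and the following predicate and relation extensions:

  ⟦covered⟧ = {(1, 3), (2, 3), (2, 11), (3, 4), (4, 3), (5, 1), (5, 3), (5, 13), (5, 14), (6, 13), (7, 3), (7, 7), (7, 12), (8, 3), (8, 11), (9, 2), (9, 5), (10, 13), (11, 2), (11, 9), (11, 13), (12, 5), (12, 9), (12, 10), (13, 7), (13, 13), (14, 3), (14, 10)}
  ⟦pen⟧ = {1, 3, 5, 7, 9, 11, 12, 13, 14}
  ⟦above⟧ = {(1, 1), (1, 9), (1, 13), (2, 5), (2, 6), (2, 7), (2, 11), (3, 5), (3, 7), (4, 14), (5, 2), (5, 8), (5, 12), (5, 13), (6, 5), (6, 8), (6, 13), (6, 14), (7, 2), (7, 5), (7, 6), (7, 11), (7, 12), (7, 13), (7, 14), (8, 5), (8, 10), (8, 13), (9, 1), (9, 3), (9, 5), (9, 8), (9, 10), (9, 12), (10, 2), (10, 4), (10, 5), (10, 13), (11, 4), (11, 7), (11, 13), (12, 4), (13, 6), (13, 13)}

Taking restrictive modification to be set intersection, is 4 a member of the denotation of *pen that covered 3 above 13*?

no

⟦that covered 3⟧ = {x : ⟨x, 3⟩ ∈ ⟦covered⟧} = {1, 2, 4, 5, 7, 8, 14}
⟦above 13⟧ = {x : ⟨x, 13⟩ ∈ ⟦above⟧} = {1, 5, 6, 7, 8, 10, 11, 13}
⟦pen⟧ = {1, 3, 5, 7, 9, 11, 12, 13, 14}
… ∩ ⟦that covered 3⟧ = {1, 3, 5, 7, 9, 11, 12, 13, 14} ∩ {1, 2, 4, 5, 7, 8, 14} = {1, 5, 7, 14}
… ∩ ⟦above 13⟧ = {1, 5, 7, 14} ∩ {1, 5, 6, 7, 8, 10, 11, 13} = {1, 5, 7}
⟦pen that covered 3 above 13⟧ = {1, 5, 7}; 4 ∉ this set.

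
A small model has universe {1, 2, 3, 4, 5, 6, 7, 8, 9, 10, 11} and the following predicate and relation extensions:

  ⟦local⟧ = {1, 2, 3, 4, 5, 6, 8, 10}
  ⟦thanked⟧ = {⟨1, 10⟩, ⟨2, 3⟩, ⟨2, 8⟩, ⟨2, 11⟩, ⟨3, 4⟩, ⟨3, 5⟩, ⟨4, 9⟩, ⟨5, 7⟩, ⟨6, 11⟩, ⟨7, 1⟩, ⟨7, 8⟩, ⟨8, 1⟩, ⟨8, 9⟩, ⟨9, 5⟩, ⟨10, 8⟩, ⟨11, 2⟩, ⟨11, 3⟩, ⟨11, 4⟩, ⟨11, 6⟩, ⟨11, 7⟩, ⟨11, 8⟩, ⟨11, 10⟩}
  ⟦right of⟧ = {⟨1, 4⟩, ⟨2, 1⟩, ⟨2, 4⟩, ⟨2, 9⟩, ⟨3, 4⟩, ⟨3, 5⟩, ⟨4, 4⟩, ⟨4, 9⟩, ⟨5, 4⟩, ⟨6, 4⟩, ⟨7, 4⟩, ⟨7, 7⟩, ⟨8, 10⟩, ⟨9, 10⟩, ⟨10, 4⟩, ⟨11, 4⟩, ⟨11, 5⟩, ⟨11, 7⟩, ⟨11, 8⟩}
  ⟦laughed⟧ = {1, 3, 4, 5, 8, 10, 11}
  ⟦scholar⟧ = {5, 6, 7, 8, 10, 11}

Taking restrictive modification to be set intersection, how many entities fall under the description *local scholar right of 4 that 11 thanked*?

2

⟦right of 4⟧ = {x : ⟨x, 4⟩ ∈ ⟦right of⟧} = {1, 2, 3, 4, 5, 6, 7, 10, 11}
⟦that 11 thanked⟧ = {x : ⟨11, x⟩ ∈ ⟦thanked⟧} = {2, 3, 4, 6, 7, 8, 10}
⟦scholar⟧ = {5, 6, 7, 8, 10, 11}
… ∩ ⟦right of 4⟧ = {5, 6, 7, 8, 10, 11} ∩ {1, 2, 3, 4, 5, 6, 7, 10, 11} = {5, 6, 7, 10, 11}
… ∩ ⟦that 11 thanked⟧ = {5, 6, 7, 10, 11} ∩ {2, 3, 4, 6, 7, 8, 10} = {6, 7, 10}
… ∩ ⟦local⟧ = {6, 7, 10} ∩ {1, 2, 3, 4, 5, 6, 8, 10} = {6, 10}
⟦local scholar right of 4 that 11 thanked⟧ = {6, 10}, so the cardinality is 2.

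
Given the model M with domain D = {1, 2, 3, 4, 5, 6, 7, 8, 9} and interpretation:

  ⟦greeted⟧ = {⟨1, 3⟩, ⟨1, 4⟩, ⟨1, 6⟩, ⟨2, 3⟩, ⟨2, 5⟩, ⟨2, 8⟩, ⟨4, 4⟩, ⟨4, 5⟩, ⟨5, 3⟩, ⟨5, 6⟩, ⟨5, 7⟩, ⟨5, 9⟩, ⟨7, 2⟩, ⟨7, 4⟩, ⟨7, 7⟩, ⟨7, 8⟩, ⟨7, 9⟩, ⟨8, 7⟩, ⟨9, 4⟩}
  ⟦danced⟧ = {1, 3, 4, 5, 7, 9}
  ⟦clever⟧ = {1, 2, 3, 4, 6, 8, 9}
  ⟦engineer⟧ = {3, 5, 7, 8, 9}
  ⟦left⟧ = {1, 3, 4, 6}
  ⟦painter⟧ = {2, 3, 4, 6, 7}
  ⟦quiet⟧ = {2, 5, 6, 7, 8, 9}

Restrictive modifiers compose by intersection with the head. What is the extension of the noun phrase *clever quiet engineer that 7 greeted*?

{8, 9}

⟦that 7 greeted⟧ = {x : ⟨7, x⟩ ∈ ⟦greeted⟧} = {2, 4, 7, 8, 9}
⟦engineer⟧ = {3, 5, 7, 8, 9}
… ∩ ⟦that 7 greeted⟧ = {3, 5, 7, 8, 9} ∩ {2, 4, 7, 8, 9} = {7, 8, 9}
… ∩ ⟦clever⟧ = {7, 8, 9} ∩ {1, 2, 3, 4, 6, 8, 9} = {8, 9}
… ∩ ⟦quiet⟧ = {8, 9} ∩ {2, 5, 6, 7, 8, 9} = {8, 9}
So ⟦clever quiet engineer that 7 greeted⟧ = {8, 9}.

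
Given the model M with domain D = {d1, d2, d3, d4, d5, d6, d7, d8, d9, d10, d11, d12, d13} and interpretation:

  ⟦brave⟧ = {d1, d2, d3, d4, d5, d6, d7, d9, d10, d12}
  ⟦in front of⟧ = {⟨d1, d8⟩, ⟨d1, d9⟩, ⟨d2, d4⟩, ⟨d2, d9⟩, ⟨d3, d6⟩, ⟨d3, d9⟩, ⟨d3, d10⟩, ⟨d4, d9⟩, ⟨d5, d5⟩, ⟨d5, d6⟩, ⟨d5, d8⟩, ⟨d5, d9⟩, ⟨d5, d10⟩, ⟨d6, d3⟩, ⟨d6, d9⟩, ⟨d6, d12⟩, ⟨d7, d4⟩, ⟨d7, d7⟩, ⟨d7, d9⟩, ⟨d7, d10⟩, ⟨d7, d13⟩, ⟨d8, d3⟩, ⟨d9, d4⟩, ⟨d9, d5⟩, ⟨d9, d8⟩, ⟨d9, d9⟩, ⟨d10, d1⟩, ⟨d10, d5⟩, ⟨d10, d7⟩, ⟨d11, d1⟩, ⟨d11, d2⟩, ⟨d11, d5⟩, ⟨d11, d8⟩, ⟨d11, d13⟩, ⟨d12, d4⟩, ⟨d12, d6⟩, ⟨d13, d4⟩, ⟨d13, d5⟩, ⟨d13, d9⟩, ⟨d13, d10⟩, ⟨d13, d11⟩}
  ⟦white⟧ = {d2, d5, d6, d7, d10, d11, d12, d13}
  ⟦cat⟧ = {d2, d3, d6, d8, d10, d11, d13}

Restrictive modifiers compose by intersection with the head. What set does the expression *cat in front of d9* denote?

{d2, d3, d6, d13}

⟦in front of d9⟧ = {x : ⟨x, d9⟩ ∈ ⟦in front of⟧} = {d1, d2, d3, d4, d5, d6, d7, d9, d13}
⟦cat⟧ = {d2, d3, d6, d8, d10, d11, d13}
… ∩ ⟦in front of d9⟧ = {d2, d3, d6, d8, d10, d11, d13} ∩ {d1, d2, d3, d4, d5, d6, d7, d9, d13} = {d2, d3, d6, d13}
So ⟦cat in front of d9⟧ = {d2, d3, d6, d13}.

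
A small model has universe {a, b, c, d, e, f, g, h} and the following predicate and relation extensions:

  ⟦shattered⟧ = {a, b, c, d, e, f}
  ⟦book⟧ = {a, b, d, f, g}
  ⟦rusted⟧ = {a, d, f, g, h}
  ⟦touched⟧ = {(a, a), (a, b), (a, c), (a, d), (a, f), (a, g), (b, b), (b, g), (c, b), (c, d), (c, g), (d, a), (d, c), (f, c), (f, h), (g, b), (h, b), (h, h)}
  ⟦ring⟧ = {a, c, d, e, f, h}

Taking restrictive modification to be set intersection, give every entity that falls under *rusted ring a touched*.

⟦a touched⟧ = {x : ⟨a, x⟩ ∈ ⟦touched⟧} = {a, b, c, d, f, g}
⟦ring⟧ = {a, c, d, e, f, h}
… ∩ ⟦a touched⟧ = {a, c, d, e, f, h} ∩ {a, b, c, d, f, g} = {a, c, d, f}
… ∩ ⟦rusted⟧ = {a, c, d, f} ∩ {a, d, f, g, h} = {a, d, f}
So ⟦rusted ring a touched⟧ = {a, d, f}.

{a, d, f}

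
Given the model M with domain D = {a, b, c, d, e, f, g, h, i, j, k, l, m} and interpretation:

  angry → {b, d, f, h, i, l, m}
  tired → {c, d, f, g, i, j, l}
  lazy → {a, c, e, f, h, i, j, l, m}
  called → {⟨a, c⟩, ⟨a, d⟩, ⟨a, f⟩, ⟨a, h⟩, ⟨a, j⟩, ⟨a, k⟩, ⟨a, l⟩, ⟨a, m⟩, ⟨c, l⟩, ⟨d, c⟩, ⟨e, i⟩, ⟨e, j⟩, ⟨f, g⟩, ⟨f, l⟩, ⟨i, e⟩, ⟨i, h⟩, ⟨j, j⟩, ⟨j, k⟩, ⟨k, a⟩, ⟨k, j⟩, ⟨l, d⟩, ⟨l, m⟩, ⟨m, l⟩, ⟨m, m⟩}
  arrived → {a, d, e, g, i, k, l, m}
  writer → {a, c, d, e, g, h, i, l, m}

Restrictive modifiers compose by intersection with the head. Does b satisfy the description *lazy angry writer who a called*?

⟦who a called⟧ = {x : ⟨a, x⟩ ∈ ⟦called⟧} = {c, d, f, h, j, k, l, m}
⟦writer⟧ = {a, c, d, e, g, h, i, l, m}
… ∩ ⟦who a called⟧ = {a, c, d, e, g, h, i, l, m} ∩ {c, d, f, h, j, k, l, m} = {c, d, h, l, m}
… ∩ ⟦lazy⟧ = {c, d, h, l, m} ∩ {a, c, e, f, h, i, j, l, m} = {c, h, l, m}
… ∩ ⟦angry⟧ = {c, h, l, m} ∩ {b, d, f, h, i, l, m} = {h, l, m}
⟦lazy angry writer who a called⟧ = {h, l, m}; b ∉ this set.

no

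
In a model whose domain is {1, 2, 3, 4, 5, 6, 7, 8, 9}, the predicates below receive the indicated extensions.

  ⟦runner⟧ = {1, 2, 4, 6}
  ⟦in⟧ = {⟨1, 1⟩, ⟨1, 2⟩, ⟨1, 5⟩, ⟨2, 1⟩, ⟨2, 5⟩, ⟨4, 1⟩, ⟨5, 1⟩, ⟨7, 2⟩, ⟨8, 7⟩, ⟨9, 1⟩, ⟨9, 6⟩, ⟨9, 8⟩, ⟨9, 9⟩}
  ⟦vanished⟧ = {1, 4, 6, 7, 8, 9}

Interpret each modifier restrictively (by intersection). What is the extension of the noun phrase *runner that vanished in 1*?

{1, 4}

⟦that vanished⟧ = ⟦vanished⟧ = {1, 4, 6, 7, 8, 9}
⟦in 1⟧ = {x : ⟨x, 1⟩ ∈ ⟦in⟧} = {1, 2, 4, 5, 9}
⟦runner⟧ = {1, 2, 4, 6}
… ∩ ⟦that vanished⟧ = {1, 2, 4, 6} ∩ {1, 4, 6, 7, 8, 9} = {1, 4, 6}
… ∩ ⟦in 1⟧ = {1, 4, 6} ∩ {1, 2, 4, 5, 9} = {1, 4}
So ⟦runner that vanished in 1⟧ = {1, 4}.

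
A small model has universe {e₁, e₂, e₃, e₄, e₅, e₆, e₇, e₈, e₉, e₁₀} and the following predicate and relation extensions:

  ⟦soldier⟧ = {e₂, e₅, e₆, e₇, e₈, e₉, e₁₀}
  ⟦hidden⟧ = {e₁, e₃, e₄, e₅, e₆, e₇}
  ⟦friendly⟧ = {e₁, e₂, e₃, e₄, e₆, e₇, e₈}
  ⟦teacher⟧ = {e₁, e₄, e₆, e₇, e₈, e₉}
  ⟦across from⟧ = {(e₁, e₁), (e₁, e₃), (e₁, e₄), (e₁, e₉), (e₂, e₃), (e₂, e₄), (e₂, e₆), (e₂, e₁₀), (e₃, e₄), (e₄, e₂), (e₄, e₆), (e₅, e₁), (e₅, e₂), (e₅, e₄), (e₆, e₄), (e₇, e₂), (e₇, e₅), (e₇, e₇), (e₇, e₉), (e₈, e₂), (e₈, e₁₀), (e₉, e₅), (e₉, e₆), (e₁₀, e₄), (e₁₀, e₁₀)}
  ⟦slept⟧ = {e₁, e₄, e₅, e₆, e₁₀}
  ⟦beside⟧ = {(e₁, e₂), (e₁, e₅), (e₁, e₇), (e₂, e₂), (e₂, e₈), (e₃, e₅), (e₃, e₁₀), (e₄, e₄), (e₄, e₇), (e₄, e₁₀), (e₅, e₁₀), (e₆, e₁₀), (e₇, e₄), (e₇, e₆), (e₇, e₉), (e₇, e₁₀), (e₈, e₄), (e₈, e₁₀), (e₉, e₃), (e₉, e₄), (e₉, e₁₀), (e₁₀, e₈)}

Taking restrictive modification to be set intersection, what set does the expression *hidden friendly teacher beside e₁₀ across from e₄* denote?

⟦beside e₁₀⟧ = {x : ⟨x, e₁₀⟩ ∈ ⟦beside⟧} = {e₃, e₄, e₅, e₆, e₇, e₈, e₉}
⟦across from e₄⟧ = {x : ⟨x, e₄⟩ ∈ ⟦across from⟧} = {e₁, e₂, e₃, e₅, e₆, e₁₀}
⟦teacher⟧ = {e₁, e₄, e₆, e₇, e₈, e₉}
… ∩ ⟦beside e₁₀⟧ = {e₁, e₄, e₆, e₇, e₈, e₉} ∩ {e₃, e₄, e₅, e₆, e₇, e₈, e₉} = {e₄, e₆, e₇, e₈, e₉}
… ∩ ⟦across from e₄⟧ = {e₄, e₆, e₇, e₈, e₉} ∩ {e₁, e₂, e₃, e₅, e₆, e₁₀} = {e₆}
… ∩ ⟦hidden⟧ = {e₆} ∩ {e₁, e₃, e₄, e₅, e₆, e₇} = {e₆}
… ∩ ⟦friendly⟧ = {e₆} ∩ {e₁, e₂, e₃, e₄, e₆, e₇, e₈} = {e₆}
So ⟦hidden friendly teacher beside e₁₀ across from e₄⟧ = {e₆}.

{e₆}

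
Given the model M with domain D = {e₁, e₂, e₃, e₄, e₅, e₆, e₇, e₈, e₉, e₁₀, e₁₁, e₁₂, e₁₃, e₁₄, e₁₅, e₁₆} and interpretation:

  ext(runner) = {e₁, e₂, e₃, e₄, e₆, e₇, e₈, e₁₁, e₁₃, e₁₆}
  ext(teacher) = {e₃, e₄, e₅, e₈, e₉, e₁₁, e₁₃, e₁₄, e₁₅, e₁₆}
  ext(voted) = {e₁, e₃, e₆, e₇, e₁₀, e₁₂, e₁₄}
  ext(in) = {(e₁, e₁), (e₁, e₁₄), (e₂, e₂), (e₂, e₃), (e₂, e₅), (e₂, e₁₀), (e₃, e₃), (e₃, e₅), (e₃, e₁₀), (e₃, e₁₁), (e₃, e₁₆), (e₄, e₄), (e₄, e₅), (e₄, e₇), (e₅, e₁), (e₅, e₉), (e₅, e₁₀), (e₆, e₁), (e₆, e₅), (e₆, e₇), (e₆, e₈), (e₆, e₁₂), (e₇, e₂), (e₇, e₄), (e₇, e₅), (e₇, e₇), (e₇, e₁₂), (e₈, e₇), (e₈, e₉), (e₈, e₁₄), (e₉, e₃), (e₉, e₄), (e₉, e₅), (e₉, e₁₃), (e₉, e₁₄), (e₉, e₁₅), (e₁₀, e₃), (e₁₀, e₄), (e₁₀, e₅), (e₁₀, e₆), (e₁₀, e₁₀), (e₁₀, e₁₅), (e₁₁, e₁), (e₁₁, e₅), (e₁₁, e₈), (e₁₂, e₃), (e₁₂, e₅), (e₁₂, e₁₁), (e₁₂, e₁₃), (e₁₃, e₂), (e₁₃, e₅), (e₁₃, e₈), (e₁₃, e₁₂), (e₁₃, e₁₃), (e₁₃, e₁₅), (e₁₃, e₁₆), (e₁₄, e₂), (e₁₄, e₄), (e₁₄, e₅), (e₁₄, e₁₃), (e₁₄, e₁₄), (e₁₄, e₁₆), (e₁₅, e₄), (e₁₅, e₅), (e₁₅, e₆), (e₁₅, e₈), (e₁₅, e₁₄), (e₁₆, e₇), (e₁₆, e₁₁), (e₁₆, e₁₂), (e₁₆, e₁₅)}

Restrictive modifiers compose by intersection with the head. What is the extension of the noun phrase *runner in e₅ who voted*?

⟦in e₅⟧ = {x : ⟨x, e₅⟩ ∈ ⟦in⟧} = {e₂, e₃, e₄, e₆, e₇, e₉, e₁₀, e₁₁, e₁₂, e₁₃, e₁₄, e₁₅}
⟦who voted⟧ = ⟦voted⟧ = {e₁, e₃, e₆, e₇, e₁₀, e₁₂, e₁₄}
⟦runner⟧ = {e₁, e₂, e₃, e₄, e₆, e₇, e₈, e₁₁, e₁₃, e₁₆}
… ∩ ⟦in e₅⟧ = {e₁, e₂, e₃, e₄, e₆, e₇, e₈, e₁₁, e₁₃, e₁₆} ∩ {e₂, e₃, e₄, e₆, e₇, e₉, e₁₀, e₁₁, e₁₂, e₁₃, e₁₄, e₁₅} = {e₂, e₃, e₄, e₆, e₇, e₁₁, e₁₃}
… ∩ ⟦who voted⟧ = {e₂, e₃, e₄, e₆, e₇, e₁₁, e₁₃} ∩ {e₁, e₃, e₆, e₇, e₁₀, e₁₂, e₁₄} = {e₃, e₆, e₇}
So ⟦runner in e₅ who voted⟧ = {e₃, e₆, e₇}.

{e₃, e₆, e₇}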